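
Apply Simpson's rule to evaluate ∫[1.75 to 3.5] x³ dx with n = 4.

f(x) = x³
a = 1.75, b = 3.5, n = 4
h = (b - a)/n = 0.437500

Simpson's rule: (h/3)[f(x₀) + 4f(x₁) + 2f(x₂) + ... + f(xₙ)]

x_0 = 1.7500, f(x_0) = 5.359375, coefficient = 1
x_1 = 2.1875, f(x_1) = 10.467529, coefficient = 4
x_2 = 2.6250, f(x_2) = 18.087891, coefficient = 2
x_3 = 3.0625, f(x_3) = 28.722900, coefficient = 4
x_4 = 3.5000, f(x_4) = 42.875000, coefficient = 1

I ≈ (0.437500/3) × 241.171875 = 35.170898
Exact value: 35.170898
Error: 0.000000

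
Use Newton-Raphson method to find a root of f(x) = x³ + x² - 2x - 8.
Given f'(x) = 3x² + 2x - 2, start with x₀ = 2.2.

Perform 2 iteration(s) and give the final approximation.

f(x) = x³ + x² - 2x - 8
f'(x) = 3x² + 2x - 2
x₀ = 2.2

Newton-Raphson formula: x_{n+1} = x_n - f(x_n)/f'(x_n)

Iteration 1:
  f(2.200000) = 3.088000
  f'(2.200000) = 16.920000
  x_1 = 2.200000 - 3.088000/16.920000 = 2.017494
Iteration 2:
  f(2.017494) = 0.247065
  f'(2.017494) = 14.245835
  x_2 = 2.017494 - 0.247065/14.245835 = 2.000151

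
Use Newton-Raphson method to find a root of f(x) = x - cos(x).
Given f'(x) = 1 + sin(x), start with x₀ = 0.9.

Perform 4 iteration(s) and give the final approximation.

f(x) = x - cos(x)
f'(x) = 1 + sin(x)
x₀ = 0.9

Newton-Raphson formula: x_{n+1} = x_n - f(x_n)/f'(x_n)

Iteration 1:
  f(0.900000) = 0.278390
  f'(0.900000) = 1.783327
  x_1 = 0.900000 - 0.278390/1.783327 = 0.743893
Iteration 2:
  f(0.743893) = 0.008055
  f'(0.743893) = 1.677158
  x_2 = 0.743893 - 0.008055/1.677158 = 0.739090
Iteration 3:
  f(0.739090) = 0.000008
  f'(0.739090) = 1.673616
  x_3 = 0.739090 - 0.000008/1.673616 = 0.739085
Iteration 4:
  f(0.739085) = 0.000000
  f'(0.739085) = 1.673612
  x_4 = 0.739085 - 0.000000/1.673612 = 0.739085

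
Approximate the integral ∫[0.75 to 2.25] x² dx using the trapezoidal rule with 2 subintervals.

f(x) = x²
a = 0.75, b = 2.25, n = 2
h = (b - a)/n = 0.750000

Trapezoidal rule: (h/2)[f(x₀) + 2f(x₁) + 2f(x₂) + ... + f(xₙ)]

x_0 = 0.7500, f(x_0) = 0.562500, coefficient = 1
x_1 = 1.5000, f(x_1) = 2.250000, coefficient = 2
x_2 = 2.2500, f(x_2) = 5.062500, coefficient = 1

I ≈ (0.750000/2) × 10.125000 = 3.796875
Exact value: 3.656250
Error: 0.140625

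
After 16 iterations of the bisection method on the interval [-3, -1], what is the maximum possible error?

Bisection error bound: |error| ≤ (b-a)/2^n
|error| ≤ (-1 - (-3))/2^16 = 2/2^16
|error| ≤ 0.0000305176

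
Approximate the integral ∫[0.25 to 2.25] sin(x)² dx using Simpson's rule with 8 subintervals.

f(x) = sin(x)²
a = 0.25, b = 2.25, n = 8
h = (b - a)/n = 0.250000

Simpson's rule: (h/3)[f(x₀) + 4f(x₁) + 2f(x₂) + ... + f(xₙ)]

x_0 = 0.2500, f(x_0) = 0.061209, coefficient = 1
x_1 = 0.5000, f(x_1) = 0.229849, coefficient = 4
x_2 = 0.7500, f(x_2) = 0.464631, coefficient = 2
x_3 = 1.0000, f(x_3) = 0.708073, coefficient = 4
x_4 = 1.2500, f(x_4) = 0.900572, coefficient = 2
x_5 = 1.5000, f(x_5) = 0.994996, coefficient = 4
x_6 = 1.7500, f(x_6) = 0.968228, coefficient = 2
x_7 = 2.0000, f(x_7) = 0.826822, coefficient = 4
x_8 = 2.2500, f(x_8) = 0.605398, coefficient = 1

I ≈ (0.250000/3) × 16.372431 = 1.364369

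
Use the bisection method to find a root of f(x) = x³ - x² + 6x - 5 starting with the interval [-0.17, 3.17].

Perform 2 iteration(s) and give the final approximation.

f(x) = x³ - x² + 6x - 5
Initial interval: [-0.17, 3.17]

Iteration 1:
  c_1 = (-0.170000 + 3.170000)/2 = 1.500000
  f(c_1) = f(1.500000) = 5.125000
  f(a) × f(c) < 0, new interval: [-0.170000, 1.500000]
Iteration 2:
  c_2 = (-0.170000 + 1.500000)/2 = 0.665000
  f(c_2) = f(0.665000) = -1.158145
  f(a) × f(c) ≥ 0, new interval: [0.665000, 1.500000]

After 2 iteration(s), the approximation is c_2 = 0.665000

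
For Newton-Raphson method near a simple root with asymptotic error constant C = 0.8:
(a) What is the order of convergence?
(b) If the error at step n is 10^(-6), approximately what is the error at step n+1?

(a) Newton-Raphson has quadratic (order 2) convergence near simple roots.
    This means |e_{n+1}| ≈ C|e_n|².

(b) With |e_n| = 10^(-6) and C = 0.8:
    |e_{n+1}| ≈ 0.8 × (10^(-6))² = 0.8 × 10^(-12)

(a) 2 (quadratic); (b) |e_{n+1}| ≈ 8.000e-13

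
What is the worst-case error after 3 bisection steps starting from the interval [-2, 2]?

Bisection error bound: |error| ≤ (b-a)/2^n
|error| ≤ (2 - (-2))/2^3 = 4/2^3
|error| ≤ 0.5000000000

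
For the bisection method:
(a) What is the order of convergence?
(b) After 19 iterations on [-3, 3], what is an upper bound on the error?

(a) Bisection has linear (order 1) convergence; the error is halved each step.

(b) Error bound = (b-a)/2^n = (3 - (-3))/2^{19}
    = 6/2^{19}

(a) 1 (linear); (b) error ≤ 1.14e-05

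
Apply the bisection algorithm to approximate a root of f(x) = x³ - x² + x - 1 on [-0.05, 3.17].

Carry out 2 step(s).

f(x) = x³ - x² + x - 1
Initial interval: [-0.05, 3.17]

Iteration 1:
  c_1 = (-0.050000 + 3.170000)/2 = 1.560000
  f(c_1) = f(1.560000) = 1.922816
  f(a) × f(c) < 0, new interval: [-0.050000, 1.560000]
Iteration 2:
  c_2 = (-0.050000 + 1.560000)/2 = 0.755000
  f(c_2) = f(0.755000) = -0.384656
  f(a) × f(c) ≥ 0, new interval: [0.755000, 1.560000]

After 2 iteration(s), the approximation is c_2 = 0.755000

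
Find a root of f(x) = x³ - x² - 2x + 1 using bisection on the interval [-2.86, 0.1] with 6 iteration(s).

f(x) = x³ - x² - 2x + 1
Initial interval: [-2.86, 0.1]

Iteration 1:
  c_1 = (-2.860000 + 0.100000)/2 = -1.380000
  f(c_1) = f(-1.380000) = -0.772472
  f(a) × f(c) ≥ 0, new interval: [-1.380000, 0.100000]
Iteration 2:
  c_2 = (-1.380000 + 0.100000)/2 = -0.640000
  f(c_2) = f(-0.640000) = 1.608256
  f(a) × f(c) < 0, new interval: [-1.380000, -0.640000]
Iteration 3:
  c_3 = (-1.380000 + (-0.640000))/2 = -1.010000
  f(c_3) = f(-1.010000) = 0.969599
  f(a) × f(c) < 0, new interval: [-1.380000, -1.010000]
Iteration 4:
  c_4 = (-1.380000 + (-1.010000))/2 = -1.195000
  f(c_4) = f(-1.195000) = 0.255485
  f(a) × f(c) < 0, new interval: [-1.380000, -1.195000]
Iteration 5:
  c_5 = (-1.380000 + (-1.195000))/2 = -1.287500
  f(c_5) = f(-1.287500) = -0.216889
  f(a) × f(c) ≥ 0, new interval: [-1.287500, -1.195000]
Iteration 6:
  c_6 = (-1.287500 + (-1.195000))/2 = -1.241250
  f(c_6) = f(-1.241250) = 0.029403
  f(a) × f(c) < 0, new interval: [-1.287500, -1.241250]

After 6 iteration(s), the approximation is c_6 = -1.241250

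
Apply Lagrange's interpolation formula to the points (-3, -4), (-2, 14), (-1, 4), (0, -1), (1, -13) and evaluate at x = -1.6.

Lagrange interpolation formula:
P(x) = Σ yᵢ × Lᵢ(x)
where Lᵢ(x) = Π_{j≠i} (x - xⱼ)/(xᵢ - xⱼ)

L_0(-1.6) = (-1.6 - (-2))/(-3 - (-2)) × (-1.6 - (-1))/(-3 - (-1)) × (-1.6 - 0)/(-3 - 0) × (-1.6 - 1)/(-3 - 1) = -0.041600
L_1(-1.6) = (-1.6 - (-3))/(-2 - (-3)) × (-1.6 - (-1))/(-2 - (-1)) × (-1.6 - 0)/(-2 - 0) × (-1.6 - 1)/(-2 - 1) = 0.582400
L_2(-1.6) = (-1.6 - (-3))/(-1 - (-3)) × (-1.6 - (-2))/(-1 - (-2)) × (-1.6 - 0)/(-1 - 0) × (-1.6 - 1)/(-1 - 1) = 0.582400
L_3(-1.6) = (-1.6 - (-3))/(0 - (-3)) × (-1.6 - (-2))/(0 - (-2)) × (-1.6 - (-1))/(0 - (-1)) × (-1.6 - 1)/(0 - 1) = -0.145600
L_4(-1.6) = (-1.6 - (-3))/(1 - (-3)) × (-1.6 - (-2))/(1 - (-2)) × (-1.6 - (-1))/(1 - (-1)) × (-1.6 - 0)/(1 - 0) = 0.022400

P(-1.6) = (-4)×L_0(-1.6) + 14×L_1(-1.6) + 4×L_2(-1.6) + (-1)×L_3(-1.6) + (-13)×L_4(-1.6)
P(-1.6) = 10.504000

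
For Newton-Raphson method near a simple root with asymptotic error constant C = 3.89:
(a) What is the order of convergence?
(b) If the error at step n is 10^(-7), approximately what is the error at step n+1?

(a) Newton-Raphson has quadratic (order 2) convergence near simple roots.
    This means |e_{n+1}| ≈ C|e_n|².

(b) With |e_n| = 10^(-7) and C = 3.89:
    |e_{n+1}| ≈ 3.89 × (10^(-7))² = 3.89 × 10^(-14)

(a) 2 (quadratic); (b) |e_{n+1}| ≈ 3.890e-14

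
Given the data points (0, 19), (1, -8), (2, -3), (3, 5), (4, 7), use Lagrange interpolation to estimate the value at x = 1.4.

Lagrange interpolation formula:
P(x) = Σ yᵢ × Lᵢ(x)
where Lᵢ(x) = Π_{j≠i} (x - xⱼ)/(xᵢ - xⱼ)

L_0(1.4) = (1.4 - 1)/(0 - 1) × (1.4 - 2)/(0 - 2) × (1.4 - 3)/(0 - 3) × (1.4 - 4)/(0 - 4) = -0.041600
L_1(1.4) = (1.4 - 0)/(1 - 0) × (1.4 - 2)/(1 - 2) × (1.4 - 3)/(1 - 3) × (1.4 - 4)/(1 - 4) = 0.582400
L_2(1.4) = (1.4 - 0)/(2 - 0) × (1.4 - 1)/(2 - 1) × (1.4 - 3)/(2 - 3) × (1.4 - 4)/(2 - 4) = 0.582400
L_3(1.4) = (1.4 - 0)/(3 - 0) × (1.4 - 1)/(3 - 1) × (1.4 - 2)/(3 - 2) × (1.4 - 4)/(3 - 4) = -0.145600
L_4(1.4) = (1.4 - 0)/(4 - 0) × (1.4 - 1)/(4 - 1) × (1.4 - 2)/(4 - 2) × (1.4 - 3)/(4 - 3) = 0.022400

P(1.4) = 19×L_0(1.4) + (-8)×L_1(1.4) + (-3)×L_2(1.4) + 5×L_3(1.4) + 7×L_4(1.4)
P(1.4) = -7.768000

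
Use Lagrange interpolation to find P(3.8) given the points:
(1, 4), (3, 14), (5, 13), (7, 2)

Lagrange interpolation formula:
P(x) = Σ yᵢ × Lᵢ(x)
where Lᵢ(x) = Π_{j≠i} (x - xⱼ)/(xᵢ - xⱼ)

L_0(3.8) = (3.8 - 3)/(1 - 3) × (3.8 - 5)/(1 - 5) × (3.8 - 7)/(1 - 7) = -0.064000
L_1(3.8) = (3.8 - 1)/(3 - 1) × (3.8 - 5)/(3 - 5) × (3.8 - 7)/(3 - 7) = 0.672000
L_2(3.8) = (3.8 - 1)/(5 - 1) × (3.8 - 3)/(5 - 3) × (3.8 - 7)/(5 - 7) = 0.448000
L_3(3.8) = (3.8 - 1)/(7 - 1) × (3.8 - 3)/(7 - 3) × (3.8 - 5)/(7 - 5) = -0.056000

P(3.8) = 4×L_0(3.8) + 14×L_1(3.8) + 13×L_2(3.8) + 2×L_3(3.8)
P(3.8) = 14.864000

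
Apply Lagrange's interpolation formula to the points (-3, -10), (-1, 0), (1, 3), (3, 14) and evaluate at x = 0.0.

Lagrange interpolation formula:
P(x) = Σ yᵢ × Lᵢ(x)
where Lᵢ(x) = Π_{j≠i} (x - xⱼ)/(xᵢ - xⱼ)

L_0(0.0) = (0.0 - (-1))/(-3 - (-1)) × (0.0 - 1)/(-3 - 1) × (0.0 - 3)/(-3 - 3) = -0.062500
L_1(0.0) = (0.0 - (-3))/(-1 - (-3)) × (0.0 - 1)/(-1 - 1) × (0.0 - 3)/(-1 - 3) = 0.562500
L_2(0.0) = (0.0 - (-3))/(1 - (-3)) × (0.0 - (-1))/(1 - (-1)) × (0.0 - 3)/(1 - 3) = 0.562500
L_3(0.0) = (0.0 - (-3))/(3 - (-3)) × (0.0 - (-1))/(3 - (-1)) × (0.0 - 1)/(3 - 1) = -0.062500

P(0.0) = (-10)×L_0(0.0) + 0×L_1(0.0) + 3×L_2(0.0) + 14×L_3(0.0)
P(0.0) = 1.437500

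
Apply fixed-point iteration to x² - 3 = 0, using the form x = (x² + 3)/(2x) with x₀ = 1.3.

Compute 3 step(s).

Equation: x² - 3 = 0
Fixed-point form: x = (x² + 3)/(2x)
x₀ = 1.3

x_1 = g(1.300000) = 1.803846
x_2 = g(1.803846) = 1.733480
x_3 = g(1.733480) = 1.732051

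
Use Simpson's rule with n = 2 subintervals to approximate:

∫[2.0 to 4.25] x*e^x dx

f(x) = x*e^x
a = 2.0, b = 4.25, n = 2
h = (b - a)/n = 1.125000

Simpson's rule: (h/3)[f(x₀) + 4f(x₁) + 2f(x₂) + ... + f(xₙ)]

x_0 = 2.0000, f(x_0) = 14.778112, coefficient = 1
x_1 = 3.1250, f(x_1) = 71.124672, coefficient = 4
x_2 = 4.2500, f(x_2) = 297.948002, coefficient = 1

I ≈ (1.125000/3) × 597.224803 = 223.959301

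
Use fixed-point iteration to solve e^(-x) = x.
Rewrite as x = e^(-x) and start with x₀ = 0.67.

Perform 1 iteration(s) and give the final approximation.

Equation: e^(-x) = x
Fixed-point form: x = e^(-x)
x₀ = 0.67

x_1 = g(0.670000) = 0.511709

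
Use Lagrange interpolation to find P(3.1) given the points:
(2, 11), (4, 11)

Lagrange interpolation formula:
P(x) = Σ yᵢ × Lᵢ(x)
where Lᵢ(x) = Π_{j≠i} (x - xⱼ)/(xᵢ - xⱼ)

L_0(3.1) = (3.1 - 4)/(2 - 4) = 0.450000
L_1(3.1) = (3.1 - 2)/(4 - 2) = 0.550000

P(3.1) = 11×L_0(3.1) + 11×L_1(3.1)
P(3.1) = 11.000000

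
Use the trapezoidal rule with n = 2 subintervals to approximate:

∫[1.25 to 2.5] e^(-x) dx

f(x) = e^(-x)
a = 1.25, b = 2.5, n = 2
h = (b - a)/n = 0.625000

Trapezoidal rule: (h/2)[f(x₀) + 2f(x₁) + 2f(x₂) + ... + f(xₙ)]

x_0 = 1.2500, f(x_0) = 0.286505, coefficient = 1
x_1 = 1.8750, f(x_1) = 0.153355, coefficient = 2
x_2 = 2.5000, f(x_2) = 0.082085, coefficient = 1

I ≈ (0.625000/2) × 0.675300 = 0.211031
Exact value: 0.204420
Error: 0.006611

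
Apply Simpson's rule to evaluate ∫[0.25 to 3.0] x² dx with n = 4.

f(x) = x²
a = 0.25, b = 3.0, n = 4
h = (b - a)/n = 0.687500

Simpson's rule: (h/3)[f(x₀) + 4f(x₁) + 2f(x₂) + ... + f(xₙ)]

x_0 = 0.2500, f(x_0) = 0.062500, coefficient = 1
x_1 = 0.9375, f(x_1) = 0.878906, coefficient = 4
x_2 = 1.6250, f(x_2) = 2.640625, coefficient = 2
x_3 = 2.3125, f(x_3) = 5.347656, coefficient = 4
x_4 = 3.0000, f(x_4) = 9.000000, coefficient = 1

I ≈ (0.687500/3) × 39.250000 = 8.994792
Exact value: 8.994792
Error: 0.000000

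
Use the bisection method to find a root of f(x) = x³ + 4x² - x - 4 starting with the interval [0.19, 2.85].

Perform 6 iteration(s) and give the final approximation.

f(x) = x³ + 4x² - x - 4
Initial interval: [0.19, 2.85]

Iteration 1:
  c_1 = (0.190000 + 2.850000)/2 = 1.520000
  f(c_1) = f(1.520000) = 7.233408
  f(a) × f(c) < 0, new interval: [0.190000, 1.520000]
Iteration 2:
  c_2 = (0.190000 + 1.520000)/2 = 0.855000
  f(c_2) = f(0.855000) = -1.305874
  f(a) × f(c) ≥ 0, new interval: [0.855000, 1.520000]
Iteration 3:
  c_3 = (0.855000 + 1.520000)/2 = 1.187500
  f(c_3) = f(1.187500) = 2.127686
  f(a) × f(c) < 0, new interval: [0.855000, 1.187500]
Iteration 4:
  c_4 = (0.855000 + 1.187500)/2 = 1.021250
  f(c_4) = f(1.021250) = 0.215671
  f(a) × f(c) < 0, new interval: [0.855000, 1.021250]
Iteration 5:
  c_5 = (0.855000 + 1.021250)/2 = 0.938125
  f(c_5) = f(0.938125) = -0.592187
  f(a) × f(c) ≥ 0, new interval: [0.938125, 1.021250]
Iteration 6:
  c_6 = (0.938125 + 1.021250)/2 = 0.979688
  f(c_6) = f(0.979688) = -0.200245
  f(a) × f(c) ≥ 0, new interval: [0.979688, 1.021250]

After 6 iteration(s), the approximation is c_6 = 0.979688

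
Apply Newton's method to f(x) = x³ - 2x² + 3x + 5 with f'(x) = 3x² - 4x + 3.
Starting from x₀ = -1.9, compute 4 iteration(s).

f(x) = x³ - 2x² + 3x + 5
f'(x) = 3x² - 4x + 3
x₀ = -1.9

Newton-Raphson formula: x_{n+1} = x_n - f(x_n)/f'(x_n)

Iteration 1:
  f(-1.900000) = -14.779000
  f'(-1.900000) = 21.430000
  x_1 = -1.900000 - (-14.779000)/21.430000 = -1.210359
Iteration 2:
  f(-1.210359) = -3.334157
  f'(-1.210359) = 12.236346
  x_2 = -1.210359 - (-3.334157)/12.236346 = -0.937880
Iteration 3:
  f(-0.937880) = -0.397850
  f'(-0.937880) = 9.390372
  x_3 = -0.937880 - (-0.397850)/9.390372 = -0.895512
Iteration 4:
  f(-0.895512) = -0.008565
  f'(-0.895512) = 8.987870
  x_4 = -0.895512 - (-0.008565)/8.987870 = -0.894559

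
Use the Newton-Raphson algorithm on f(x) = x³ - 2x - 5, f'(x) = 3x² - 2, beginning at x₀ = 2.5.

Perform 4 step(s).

f(x) = x³ - 2x - 5
f'(x) = 3x² - 2
x₀ = 2.5

Newton-Raphson formula: x_{n+1} = x_n - f(x_n)/f'(x_n)

Iteration 1:
  f(2.500000) = 5.625000
  f'(2.500000) = 16.750000
  x_1 = 2.500000 - 5.625000/16.750000 = 2.164179
Iteration 2:
  f(2.164179) = 0.807945
  f'(2.164179) = 12.051014
  x_2 = 2.164179 - 0.807945/12.051014 = 2.097135
Iteration 3:
  f(2.097135) = 0.028882
  f'(2.097135) = 11.193930
  x_3 = 2.097135 - 0.028882/11.193930 = 2.094555
Iteration 4:
  f(2.094555) = 0.000042
  f'(2.094555) = 11.161485
  x_4 = 2.094555 - 0.000042/11.161485 = 2.094551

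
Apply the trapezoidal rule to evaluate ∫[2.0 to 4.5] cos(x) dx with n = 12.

f(x) = cos(x)
a = 2.0, b = 4.5, n = 12
h = (b - a)/n = 0.208333

Trapezoidal rule: (h/2)[f(x₀) + 2f(x₁) + 2f(x₂) + ... + f(xₙ)]

x_0 = 2.0000, f(x_0) = -0.416147, coefficient = 1
x_1 = 2.2083, f(x_1) = -0.595218, coefficient = 2
x_2 = 2.4167, f(x_2) = -0.748549, coefficient = 2
x_3 = 2.6250, f(x_3) = -0.869507, coefficient = 2
x_4 = 2.8333, f(x_4) = -0.952863, coefficient = 2
x_5 = 3.0417, f(x_5) = -0.995012, coefficient = 2
x_6 = 3.2500, f(x_6) = -0.994130, coefficient = 2
x_7 = 3.4583, f(x_7) = -0.950256, coefficient = 2
x_8 = 3.6667, f(x_8) = -0.865287, coefficient = 2
x_9 = 3.8750, f(x_9) = -0.742898, coefficient = 2
x_10 = 4.0833, f(x_10) = -0.588381, coefficient = 2
x_11 = 4.2917, f(x_11) = -0.408420, coefficient = 2
x_12 = 4.5000, f(x_12) = -0.210796, coefficient = 1

I ≈ (0.208333/2) × -18.047982 = -1.879998
Exact value: -1.886828
Error: 0.006829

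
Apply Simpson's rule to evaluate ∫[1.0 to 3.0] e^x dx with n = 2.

f(x) = e^x
a = 1.0, b = 3.0, n = 2
h = (b - a)/n = 1.000000

Simpson's rule: (h/3)[f(x₀) + 4f(x₁) + 2f(x₂) + ... + f(xₙ)]

x_0 = 1.0000, f(x_0) = 2.718282, coefficient = 1
x_1 = 2.0000, f(x_1) = 7.389056, coefficient = 4
x_2 = 3.0000, f(x_2) = 20.085537, coefficient = 1

I ≈ (1.000000/3) × 52.360043 = 17.453348
Exact value: 17.367255
Error: 0.086093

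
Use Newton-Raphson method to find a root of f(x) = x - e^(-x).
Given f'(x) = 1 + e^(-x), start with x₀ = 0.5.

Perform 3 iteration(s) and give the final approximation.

f(x) = x - e^(-x)
f'(x) = 1 + e^(-x)
x₀ = 0.5

Newton-Raphson formula: x_{n+1} = x_n - f(x_n)/f'(x_n)

Iteration 1:
  f(0.500000) = -0.106531
  f'(0.500000) = 1.606531
  x_1 = 0.500000 - (-0.106531)/1.606531 = 0.566311
Iteration 2:
  f(0.566311) = -0.001305
  f'(0.566311) = 1.567616
  x_2 = 0.566311 - (-0.001305)/1.567616 = 0.567143
Iteration 3:
  f(0.567143) = 0.000000
  f'(0.567143) = 1.567143
  x_3 = 0.567143 - 0.000000/1.567143 = 0.567143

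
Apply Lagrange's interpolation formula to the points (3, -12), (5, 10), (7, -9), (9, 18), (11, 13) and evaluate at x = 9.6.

Lagrange interpolation formula:
P(x) = Σ yᵢ × Lᵢ(x)
where Lᵢ(x) = Π_{j≠i} (x - xⱼ)/(xᵢ - xⱼ)

L_0(9.6) = (9.6 - 5)/(3 - 5) × (9.6 - 7)/(3 - 7) × (9.6 - 9)/(3 - 9) × (9.6 - 11)/(3 - 11) = -0.026162
L_1(9.6) = (9.6 - 3)/(5 - 3) × (9.6 - 7)/(5 - 7) × (9.6 - 9)/(5 - 9) × (9.6 - 11)/(5 - 11) = 0.150150
L_2(9.6) = (9.6 - 3)/(7 - 3) × (9.6 - 5)/(7 - 5) × (9.6 - 9)/(7 - 9) × (9.6 - 11)/(7 - 11) = -0.398475
L_3(9.6) = (9.6 - 3)/(9 - 3) × (9.6 - 5)/(9 - 5) × (9.6 - 7)/(9 - 7) × (9.6 - 11)/(9 - 11) = 1.151150
L_4(9.6) = (9.6 - 3)/(11 - 3) × (9.6 - 5)/(11 - 5) × (9.6 - 7)/(11 - 7) × (9.6 - 9)/(11 - 9) = 0.123337

P(9.6) = (-12)×L_0(9.6) + 10×L_1(9.6) + (-9)×L_2(9.6) + 18×L_3(9.6) + 13×L_4(9.6)
P(9.6) = 27.725812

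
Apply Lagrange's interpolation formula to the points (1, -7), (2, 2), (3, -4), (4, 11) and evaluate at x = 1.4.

Lagrange interpolation formula:
P(x) = Σ yᵢ × Lᵢ(x)
where Lᵢ(x) = Π_{j≠i} (x - xⱼ)/(xᵢ - xⱼ)

L_0(1.4) = (1.4 - 2)/(1 - 2) × (1.4 - 3)/(1 - 3) × (1.4 - 4)/(1 - 4) = 0.416000
L_1(1.4) = (1.4 - 1)/(2 - 1) × (1.4 - 3)/(2 - 3) × (1.4 - 4)/(2 - 4) = 0.832000
L_2(1.4) = (1.4 - 1)/(3 - 1) × (1.4 - 2)/(3 - 2) × (1.4 - 4)/(3 - 4) = -0.312000
L_3(1.4) = (1.4 - 1)/(4 - 1) × (1.4 - 2)/(4 - 2) × (1.4 - 3)/(4 - 3) = 0.064000

P(1.4) = (-7)×L_0(1.4) + 2×L_1(1.4) + (-4)×L_2(1.4) + 11×L_3(1.4)
P(1.4) = 0.704000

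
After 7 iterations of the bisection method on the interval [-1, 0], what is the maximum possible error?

Bisection error bound: |error| ≤ (b-a)/2^n
|error| ≤ (0 - (-1))/2^7 = 1/2^7
|error| ≤ 0.0078125000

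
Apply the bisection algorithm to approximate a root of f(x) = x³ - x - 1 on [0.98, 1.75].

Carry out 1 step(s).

f(x) = x³ - x - 1
Initial interval: [0.98, 1.75]

Iteration 1:
  c_1 = (0.980000 + 1.750000)/2 = 1.365000
  f(c_1) = f(1.365000) = 0.178302
  f(a) × f(c) < 0, new interval: [0.980000, 1.365000]

After 1 iteration(s), the approximation is c_1 = 1.365000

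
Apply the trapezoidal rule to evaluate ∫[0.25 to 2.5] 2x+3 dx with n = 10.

f(x) = 2x+3
a = 0.25, b = 2.5, n = 10
h = (b - a)/n = 0.225000

Trapezoidal rule: (h/2)[f(x₀) + 2f(x₁) + 2f(x₂) + ... + f(xₙ)]

x_0 = 0.2500, f(x_0) = 3.500000, coefficient = 1
x_1 = 0.4750, f(x_1) = 3.950000, coefficient = 2
x_2 = 0.7000, f(x_2) = 4.400000, coefficient = 2
x_3 = 0.9250, f(x_3) = 4.850000, coefficient = 2
x_4 = 1.1500, f(x_4) = 5.300000, coefficient = 2
x_5 = 1.3750, f(x_5) = 5.750000, coefficient = 2
x_6 = 1.6000, f(x_6) = 6.200000, coefficient = 2
x_7 = 1.8250, f(x_7) = 6.650000, coefficient = 2
x_8 = 2.0500, f(x_8) = 7.100000, coefficient = 2
x_9 = 2.2750, f(x_9) = 7.550000, coefficient = 2
x_10 = 2.5000, f(x_10) = 8.000000, coefficient = 1

I ≈ (0.225000/2) × 115.000000 = 12.937500
Exact value: 12.937500
Error: 0.000000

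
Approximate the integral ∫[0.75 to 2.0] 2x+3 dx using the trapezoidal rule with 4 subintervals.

f(x) = 2x+3
a = 0.75, b = 2.0, n = 4
h = (b - a)/n = 0.312500

Trapezoidal rule: (h/2)[f(x₀) + 2f(x₁) + 2f(x₂) + ... + f(xₙ)]

x_0 = 0.7500, f(x_0) = 4.500000, coefficient = 1
x_1 = 1.0625, f(x_1) = 5.125000, coefficient = 2
x_2 = 1.3750, f(x_2) = 5.750000, coefficient = 2
x_3 = 1.6875, f(x_3) = 6.375000, coefficient = 2
x_4 = 2.0000, f(x_4) = 7.000000, coefficient = 1

I ≈ (0.312500/2) × 46.000000 = 7.187500
Exact value: 7.187500
Error: 0.000000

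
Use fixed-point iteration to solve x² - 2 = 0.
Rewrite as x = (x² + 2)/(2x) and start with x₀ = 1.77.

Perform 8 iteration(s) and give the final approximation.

Equation: x² - 2 = 0
Fixed-point form: x = (x² + 2)/(2x)
x₀ = 1.77

x_1 = g(1.770000) = 1.449972
x_2 = g(1.449972) = 1.414654
x_3 = g(1.414654) = 1.414214
x_4 = g(1.414214) = 1.414214
x_5 = g(1.414214) = 1.414214
x_6 = g(1.414214) = 1.414214
x_7 = g(1.414214) = 1.414214
x_8 = g(1.414214) = 1.414214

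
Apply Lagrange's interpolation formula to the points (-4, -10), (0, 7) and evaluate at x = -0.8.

Lagrange interpolation formula:
P(x) = Σ yᵢ × Lᵢ(x)
where Lᵢ(x) = Π_{j≠i} (x - xⱼ)/(xᵢ - xⱼ)

L_0(-0.8) = (-0.8 - 0)/(-4 - 0) = 0.200000
L_1(-0.8) = (-0.8 - (-4))/(0 - (-4)) = 0.800000

P(-0.8) = (-10)×L_0(-0.8) + 7×L_1(-0.8)
P(-0.8) = 3.600000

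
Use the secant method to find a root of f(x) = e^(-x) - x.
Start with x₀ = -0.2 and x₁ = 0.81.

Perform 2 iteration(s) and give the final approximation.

f(x) = e^(-x) - x
x₀ = -0.2, x₁ = 0.81

Secant formula: x_{n+1} = x_n - f(x_n)(x_n - x_{n-1})/(f(x_n) - f(x_{n-1}))

Iteration 1:
  f(-0.200000) = 1.421403
  f(0.810000) = -0.365142
  x_2 = 0.810000 - (-0.365142)×(0.810000 - (-0.200000))/(-0.365142 - 1.421403)
       = 0.603572
Iteration 2:
  f(0.810000) = -0.365142
  f(0.603572) = -0.056717
  x_3 = 0.603572 - (-0.056717)×(0.603572 - 0.810000)/(-0.056717 - (-0.365142))
       = 0.565611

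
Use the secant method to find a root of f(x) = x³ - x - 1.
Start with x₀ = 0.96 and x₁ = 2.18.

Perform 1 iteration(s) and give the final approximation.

f(x) = x³ - x - 1
x₀ = 0.96, x₁ = 2.18

Secant formula: x_{n+1} = x_n - f(x_n)(x_n - x_{n-1})/(f(x_n) - f(x_{n-1}))

Iteration 1:
  f(0.960000) = -1.075264
  f(2.180000) = 7.180232
  x_2 = 2.180000 - 7.180232×(2.180000 - 0.960000)/(7.180232 - (-1.075264))
       = 1.118903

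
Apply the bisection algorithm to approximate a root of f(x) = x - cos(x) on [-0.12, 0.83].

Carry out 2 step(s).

f(x) = x - cos(x)
Initial interval: [-0.12, 0.83]

Iteration 1:
  c_1 = (-0.120000 + 0.830000)/2 = 0.355000
  f(c_1) = f(0.355000) = -0.582646
  f(a) × f(c) ≥ 0, new interval: [0.355000, 0.830000]
Iteration 2:
  c_2 = (0.355000 + 0.830000)/2 = 0.592500
  f(c_2) = f(0.592500) = -0.237047
  f(a) × f(c) ≥ 0, new interval: [0.592500, 0.830000]

After 2 iteration(s), the approximation is c_2 = 0.592500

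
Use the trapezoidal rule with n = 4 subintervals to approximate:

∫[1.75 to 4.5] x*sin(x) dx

f(x) = x*sin(x)
a = 1.75, b = 4.5, n = 4
h = (b - a)/n = 0.687500

Trapezoidal rule: (h/2)[f(x₀) + 2f(x₁) + 2f(x₂) + ... + f(xₙ)]

x_0 = 1.7500, f(x_0) = 1.721975, coefficient = 1
x_1 = 2.4375, f(x_1) = 1.577897, coefficient = 2
x_2 = 3.1250, f(x_2) = 0.051850, coefficient = 2
x_3 = 3.8125, f(x_3) = -2.370220, coefficient = 2
x_4 = 4.5000, f(x_4) = -4.398886, coefficient = 1

I ≈ (0.687500/2) × -4.157855 = -1.429263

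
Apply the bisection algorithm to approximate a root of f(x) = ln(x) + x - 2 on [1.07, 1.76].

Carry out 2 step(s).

f(x) = ln(x) + x - 2
Initial interval: [1.07, 1.76]

Iteration 1:
  c_1 = (1.070000 + 1.760000)/2 = 1.415000
  f(c_1) = f(1.415000) = -0.237870
  f(a) × f(c) ≥ 0, new interval: [1.415000, 1.760000]
Iteration 2:
  c_2 = (1.415000 + 1.760000)/2 = 1.587500
  f(c_2) = f(1.587500) = 0.049660
  f(a) × f(c) < 0, new interval: [1.415000, 1.587500]

After 2 iteration(s), the approximation is c_2 = 1.587500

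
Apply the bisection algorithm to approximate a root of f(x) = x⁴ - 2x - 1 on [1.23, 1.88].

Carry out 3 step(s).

f(x) = x⁴ - 2x - 1
Initial interval: [1.23, 1.88]

Iteration 1:
  c_1 = (1.230000 + 1.880000)/2 = 1.555000
  f(c_1) = f(1.555000) = 1.736845
  f(a) × f(c) < 0, new interval: [1.230000, 1.555000]
Iteration 2:
  c_2 = (1.230000 + 1.555000)/2 = 1.392500
  f(c_2) = f(1.392500) = -0.025061
  f(a) × f(c) ≥ 0, new interval: [1.392500, 1.555000]
Iteration 3:
  c_3 = (1.392500 + 1.555000)/2 = 1.473750
  f(c_3) = f(1.473750) = 0.769819
  f(a) × f(c) < 0, new interval: [1.392500, 1.473750]

After 3 iteration(s), the approximation is c_3 = 1.473750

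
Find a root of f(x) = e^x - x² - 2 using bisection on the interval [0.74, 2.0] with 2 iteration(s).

f(x) = e^x - x² - 2
Initial interval: [0.74, 2.0]

Iteration 1:
  c_1 = (0.740000 + 2.000000)/2 = 1.370000
  f(c_1) = f(1.370000) = 0.058451
  f(a) × f(c) < 0, new interval: [0.740000, 1.370000]
Iteration 2:
  c_2 = (0.740000 + 1.370000)/2 = 1.055000
  f(c_2) = f(1.055000) = -0.241050
  f(a) × f(c) ≥ 0, new interval: [1.055000, 1.370000]

After 2 iteration(s), the approximation is c_2 = 1.055000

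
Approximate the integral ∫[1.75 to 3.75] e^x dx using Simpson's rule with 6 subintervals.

f(x) = e^x
a = 1.75, b = 3.75, n = 6
h = (b - a)/n = 0.333333

Simpson's rule: (h/3)[f(x₀) + 4f(x₁) + 2f(x₂) + ... + f(xₙ)]

x_0 = 1.7500, f(x_0) = 5.754603, coefficient = 1
x_1 = 2.0833, f(x_1) = 8.031195, coefficient = 4
x_2 = 2.4167, f(x_2) = 11.208436, coefficient = 2
x_3 = 2.7500, f(x_3) = 15.642632, coefficient = 4
x_4 = 3.0833, f(x_4) = 21.831051, coefficient = 2
x_5 = 3.4167, f(x_5) = 30.467687, coefficient = 4
x_6 = 3.7500, f(x_6) = 42.521082, coefficient = 1

I ≈ (0.333333/3) × 330.920713 = 36.768968
Exact value: 36.766479
Error: 0.002489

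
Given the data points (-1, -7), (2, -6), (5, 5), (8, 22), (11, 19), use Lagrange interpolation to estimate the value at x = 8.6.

Lagrange interpolation formula:
P(x) = Σ yᵢ × Lᵢ(x)
where Lᵢ(x) = Π_{j≠i} (x - xⱼ)/(xᵢ - xⱼ)

L_0(8.6) = (8.6 - 2)/(-1 - 2) × (8.6 - 5)/(-1 - 5) × (8.6 - 8)/(-1 - 8) × (8.6 - 11)/(-1 - 11) = -0.017600
L_1(8.6) = (8.6 - (-1))/(2 - (-1)) × (8.6 - 5)/(2 - 5) × (8.6 - 8)/(2 - 8) × (8.6 - 11)/(2 - 11) = 0.102400
L_2(8.6) = (8.6 - (-1))/(5 - (-1)) × (8.6 - 2)/(5 - 2) × (8.6 - 8)/(5 - 8) × (8.6 - 11)/(5 - 11) = -0.281600
L_3(8.6) = (8.6 - (-1))/(8 - (-1)) × (8.6 - 2)/(8 - 2) × (8.6 - 5)/(8 - 5) × (8.6 - 11)/(8 - 11) = 1.126400
L_4(8.6) = (8.6 - (-1))/(11 - (-1)) × (8.6 - 2)/(11 - 2) × (8.6 - 5)/(11 - 5) × (8.6 - 8)/(11 - 8) = 0.070400

P(8.6) = (-7)×L_0(8.6) + (-6)×L_1(8.6) + 5×L_2(8.6) + 22×L_3(8.6) + 19×L_4(8.6)
P(8.6) = 24.219200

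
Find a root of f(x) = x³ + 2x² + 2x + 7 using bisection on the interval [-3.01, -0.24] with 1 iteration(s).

f(x) = x³ + 2x² + 2x + 7
Initial interval: [-3.01, -0.24]

Iteration 1:
  c_1 = (-3.010000 + (-0.240000))/2 = -1.625000
  f(c_1) = f(-1.625000) = 4.740234
  f(a) × f(c) < 0, new interval: [-3.010000, -1.625000]

After 1 iteration(s), the approximation is c_1 = -1.625000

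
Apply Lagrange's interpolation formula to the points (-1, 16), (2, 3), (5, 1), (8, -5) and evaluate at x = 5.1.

Lagrange interpolation formula:
P(x) = Σ yᵢ × Lᵢ(x)
where Lᵢ(x) = Π_{j≠i} (x - xⱼ)/(xᵢ - xⱼ)

L_0(5.1) = (5.1 - 2)/(-1 - 2) × (5.1 - 5)/(-1 - 5) × (5.1 - 8)/(-1 - 8) = 0.005549
L_1(5.1) = (5.1 - (-1))/(2 - (-1)) × (5.1 - 5)/(2 - 5) × (5.1 - 8)/(2 - 8) = -0.032759
L_2(5.1) = (5.1 - (-1))/(5 - (-1)) × (5.1 - 2)/(5 - 2) × (5.1 - 8)/(5 - 8) = 1.015537
L_3(5.1) = (5.1 - (-1))/(8 - (-1)) × (5.1 - 2)/(8 - 2) × (5.1 - 5)/(8 - 5) = 0.011673

P(5.1) = 16×L_0(5.1) + 3×L_1(5.1) + 1×L_2(5.1) + (-5)×L_3(5.1)
P(5.1) = 0.947685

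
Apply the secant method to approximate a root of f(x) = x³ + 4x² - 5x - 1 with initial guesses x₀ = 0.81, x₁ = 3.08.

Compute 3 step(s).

f(x) = x³ + 4x² - 5x - 1
x₀ = 0.81, x₁ = 3.08

Secant formula: x_{n+1} = x_n - f(x_n)(x_n - x_{n-1})/(f(x_n) - f(x_{n-1}))

Iteration 1:
  f(0.810000) = -1.894159
  f(3.080000) = 50.763712
  x_2 = 3.080000 - 50.763712×(3.080000 - 0.810000)/(50.763712 - (-1.894159))
       = 0.891654
Iteration 2:
  f(3.080000) = 50.763712
  f(0.891654) = -1.569175
  x_3 = 0.891654 - (-1.569175)×(0.891654 - 3.080000)/(-1.569175 - 50.763712)
       = 0.957271
Iteration 3:
  f(0.891654) = -1.569175
  f(0.957271) = -1.243673
  x_4 = 0.957271 - (-1.243673)×(0.957271 - 0.891654)/(-1.243673 - (-1.569175))
       = 1.207977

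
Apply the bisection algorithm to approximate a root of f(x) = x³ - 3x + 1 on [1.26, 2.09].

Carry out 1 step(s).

f(x) = x³ - 3x + 1
Initial interval: [1.26, 2.09]

Iteration 1:
  c_1 = (1.260000 + 2.090000)/2 = 1.675000
  f(c_1) = f(1.675000) = 0.674422
  f(a) × f(c) < 0, new interval: [1.260000, 1.675000]

After 1 iteration(s), the approximation is c_1 = 1.675000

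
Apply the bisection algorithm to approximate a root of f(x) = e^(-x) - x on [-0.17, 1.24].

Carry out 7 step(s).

f(x) = e^(-x) - x
Initial interval: [-0.17, 1.24]

Iteration 1:
  c_1 = (-0.170000 + 1.240000)/2 = 0.535000
  f(c_1) = f(0.535000) = 0.050669
  f(a) × f(c) ≥ 0, new interval: [0.535000, 1.240000]
Iteration 2:
  c_2 = (0.535000 + 1.240000)/2 = 0.887500
  f(c_2) = f(0.887500) = -0.475816
  f(a) × f(c) < 0, new interval: [0.535000, 0.887500]
Iteration 3:
  c_3 = (0.535000 + 0.887500)/2 = 0.711250
  f(c_3) = f(0.711250) = -0.220220
  f(a) × f(c) < 0, new interval: [0.535000, 0.711250]
Iteration 4:
  c_4 = (0.535000 + 0.711250)/2 = 0.623125
  f(c_4) = f(0.623125) = -0.086859
  f(a) × f(c) < 0, new interval: [0.535000, 0.623125]
Iteration 5:
  c_5 = (0.535000 + 0.623125)/2 = 0.579063
  f(c_5) = f(0.579063) = -0.018639
  f(a) × f(c) < 0, new interval: [0.535000, 0.579063]
Iteration 6:
  c_6 = (0.535000 + 0.579063)/2 = 0.557031
  f(c_6) = f(0.557031) = 0.015876
  f(a) × f(c) ≥ 0, new interval: [0.557031, 0.579063]
Iteration 7:
  c_7 = (0.557031 + 0.579063)/2 = 0.568047
  f(c_7) = f(0.568047) = -0.001416
  f(a) × f(c) < 0, new interval: [0.557031, 0.568047]

After 7 iteration(s), the approximation is c_7 = 0.568047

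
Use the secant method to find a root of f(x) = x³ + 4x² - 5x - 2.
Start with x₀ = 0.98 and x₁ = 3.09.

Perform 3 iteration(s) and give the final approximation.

f(x) = x³ + 4x² - 5x - 2
x₀ = 0.98, x₁ = 3.09

Secant formula: x_{n+1} = x_n - f(x_n)(x_n - x_{n-1})/(f(x_n) - f(x_{n-1}))

Iteration 1:
  f(0.980000) = -2.117208
  f(3.090000) = 50.246029
  x_2 = 3.090000 - 50.246029×(3.090000 - 0.980000)/(50.246029 - (-2.117208))
       = 1.065314
Iteration 2:
  f(3.090000) = 50.246029
  f(1.065314) = -1.577977
  x_3 = 1.065314 - (-1.577977)×(1.065314 - 3.090000)/(-1.577977 - 50.246029)
       = 1.126963
Iteration 3:
  f(1.065314) = -1.577977
  f(1.126963) = -1.123338
  x_4 = 1.126963 - (-1.123338)×(1.126963 - 1.065314)/(-1.123338 - (-1.577977))
       = 1.279288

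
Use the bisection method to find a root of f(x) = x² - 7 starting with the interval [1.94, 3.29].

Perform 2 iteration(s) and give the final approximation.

f(x) = x² - 7
Initial interval: [1.94, 3.29]

Iteration 1:
  c_1 = (1.940000 + 3.290000)/2 = 2.615000
  f(c_1) = f(2.615000) = -0.161775
  f(a) × f(c) ≥ 0, new interval: [2.615000, 3.290000]
Iteration 2:
  c_2 = (2.615000 + 3.290000)/2 = 2.952500
  f(c_2) = f(2.952500) = 1.717256
  f(a) × f(c) < 0, new interval: [2.615000, 2.952500]

After 2 iteration(s), the approximation is c_2 = 2.952500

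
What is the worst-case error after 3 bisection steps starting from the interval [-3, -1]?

Bisection error bound: |error| ≤ (b-a)/2^n
|error| ≤ (-1 - (-3))/2^3 = 2/2^3
|error| ≤ 0.2500000000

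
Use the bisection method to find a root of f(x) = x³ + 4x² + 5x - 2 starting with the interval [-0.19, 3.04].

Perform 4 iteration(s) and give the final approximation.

f(x) = x³ + 4x² + 5x - 2
Initial interval: [-0.19, 3.04]

Iteration 1:
  c_1 = (-0.190000 + 3.040000)/2 = 1.425000
  f(c_1) = f(1.425000) = 16.141141
  f(a) × f(c) < 0, new interval: [-0.190000, 1.425000]
Iteration 2:
  c_2 = (-0.190000 + 1.425000)/2 = 0.617500
  f(c_2) = f(0.617500) = 2.848182
  f(a) × f(c) < 0, new interval: [-0.190000, 0.617500]
Iteration 3:
  c_3 = (-0.190000 + 0.617500)/2 = 0.213750
  f(c_3) = f(0.213750) = -0.738728
  f(a) × f(c) ≥ 0, new interval: [0.213750, 0.617500]
Iteration 4:
  c_4 = (0.213750 + 0.617500)/2 = 0.415625
  f(c_4) = f(0.415625) = 0.840898
  f(a) × f(c) < 0, new interval: [0.213750, 0.415625]

After 4 iteration(s), the approximation is c_4 = 0.415625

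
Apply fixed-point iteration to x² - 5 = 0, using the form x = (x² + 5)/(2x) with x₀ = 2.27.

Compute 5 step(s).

Equation: x² - 5 = 0
Fixed-point form: x = (x² + 5)/(2x)
x₀ = 2.27

x_1 = g(2.270000) = 2.236322
x_2 = g(2.236322) = 2.236068
x_3 = g(2.236068) = 2.236068
x_4 = g(2.236068) = 2.236068
x_5 = g(2.236068) = 2.236068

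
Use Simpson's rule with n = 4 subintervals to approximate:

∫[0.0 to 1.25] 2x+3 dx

f(x) = 2x+3
a = 0.0, b = 1.25, n = 4
h = (b - a)/n = 0.312500

Simpson's rule: (h/3)[f(x₀) + 4f(x₁) + 2f(x₂) + ... + f(xₙ)]

x_0 = 0.0000, f(x_0) = 3.000000, coefficient = 1
x_1 = 0.3125, f(x_1) = 3.625000, coefficient = 4
x_2 = 0.6250, f(x_2) = 4.250000, coefficient = 2
x_3 = 0.9375, f(x_3) = 4.875000, coefficient = 4
x_4 = 1.2500, f(x_4) = 5.500000, coefficient = 1

I ≈ (0.312500/3) × 51.000000 = 5.312500
Exact value: 5.312500
Error: 0.000000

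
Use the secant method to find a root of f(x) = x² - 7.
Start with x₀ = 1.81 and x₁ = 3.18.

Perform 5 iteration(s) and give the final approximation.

f(x) = x² - 7
x₀ = 1.81, x₁ = 3.18

Secant formula: x_{n+1} = x_n - f(x_n)(x_n - x_{n-1})/(f(x_n) - f(x_{n-1}))

Iteration 1:
  f(1.810000) = -3.723900
  f(3.180000) = 3.112400
  x_2 = 3.180000 - 3.112400×(3.180000 - 1.810000)/(3.112400 - (-3.723900))
       = 2.556273
Iteration 2:
  f(3.180000) = 3.112400
  f(2.556273) = -0.465471
  x_3 = 2.556273 - (-0.465471)×(2.556273 - 3.180000)/(-0.465471 - 3.112400)
       = 2.637418
Iteration 3:
  f(2.556273) = -0.465471
  f(2.637418) = -0.044028
  x_4 = 2.637418 - (-0.044028)×(2.637418 - 2.556273)/(-0.044028 - (-0.465471))
       = 2.645895
Iteration 4:
  f(2.637418) = -0.044028
  f(2.645895) = 0.000760
  x_5 = 2.645895 - 0.000760×(2.645895 - 2.637418)/(0.000760 - (-0.044028))
       = 2.645751
Iteration 5:
  f(2.645895) = 0.000760
  f(2.645751) = -0.000001
  x_6 = 2.645751 - (-0.000001)×(2.645751 - 2.645895)/(-0.000001 - 0.000760)
       = 2.645751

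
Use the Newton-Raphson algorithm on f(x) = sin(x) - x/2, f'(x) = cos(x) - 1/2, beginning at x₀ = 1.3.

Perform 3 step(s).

f(x) = sin(x) - x/2
f'(x) = cos(x) - 1/2
x₀ = 1.3

Newton-Raphson formula: x_{n+1} = x_n - f(x_n)/f'(x_n)

Iteration 1:
  f(1.300000) = 0.313558
  f'(1.300000) = -0.232501
  x_1 = 1.300000 - 0.313558/(-0.232501) = 2.648631
Iteration 2:
  f(2.648631) = -0.851078
  f'(2.648631) = -1.380935
  x_2 = 2.648631 - (-0.851078)/(-1.380935) = 2.032325
Iteration 3:
  f(2.032325) = -0.120790
  f'(2.032325) = -0.945317
  x_3 = 2.032325 - (-0.120790)/(-0.945317) = 1.904548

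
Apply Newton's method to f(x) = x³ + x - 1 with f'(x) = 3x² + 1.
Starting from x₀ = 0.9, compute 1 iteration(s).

f(x) = x³ + x - 1
f'(x) = 3x² + 1
x₀ = 0.9

Newton-Raphson formula: x_{n+1} = x_n - f(x_n)/f'(x_n)

Iteration 1:
  f(0.900000) = 0.629000
  f'(0.900000) = 3.430000
  x_1 = 0.900000 - 0.629000/3.430000 = 0.716618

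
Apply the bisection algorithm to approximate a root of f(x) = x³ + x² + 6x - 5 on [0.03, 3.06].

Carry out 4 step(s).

f(x) = x³ + x² + 6x - 5
Initial interval: [0.03, 3.06]

Iteration 1:
  c_1 = (0.030000 + 3.060000)/2 = 1.545000
  f(c_1) = f(1.545000) = 10.344979
  f(a) × f(c) < 0, new interval: [0.030000, 1.545000]
Iteration 2:
  c_2 = (0.030000 + 1.545000)/2 = 0.787500
  f(c_2) = f(0.787500) = 0.833529
  f(a) × f(c) < 0, new interval: [0.030000, 0.787500]
Iteration 3:
  c_3 = (0.030000 + 0.787500)/2 = 0.408750
  f(c_3) = f(0.408750) = -2.312131
  f(a) × f(c) ≥ 0, new interval: [0.408750, 0.787500]
Iteration 4:
  c_4 = (0.408750 + 0.787500)/2 = 0.598125
  f(c_4) = f(0.598125) = -0.839515
  f(a) × f(c) ≥ 0, new interval: [0.598125, 0.787500]

After 4 iteration(s), the approximation is c_4 = 0.598125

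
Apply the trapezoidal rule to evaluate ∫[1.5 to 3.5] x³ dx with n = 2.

f(x) = x³
a = 1.5, b = 3.5, n = 2
h = (b - a)/n = 1.000000

Trapezoidal rule: (h/2)[f(x₀) + 2f(x₁) + 2f(x₂) + ... + f(xₙ)]

x_0 = 1.5000, f(x_0) = 3.375000, coefficient = 1
x_1 = 2.5000, f(x_1) = 15.625000, coefficient = 2
x_2 = 3.5000, f(x_2) = 42.875000, coefficient = 1

I ≈ (1.000000/2) × 77.500000 = 38.750000
Exact value: 36.250000
Error: 2.500000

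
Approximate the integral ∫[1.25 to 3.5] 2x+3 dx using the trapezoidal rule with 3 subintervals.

f(x) = 2x+3
a = 1.25, b = 3.5, n = 3
h = (b - a)/n = 0.750000

Trapezoidal rule: (h/2)[f(x₀) + 2f(x₁) + 2f(x₂) + ... + f(xₙ)]

x_0 = 1.2500, f(x_0) = 5.500000, coefficient = 1
x_1 = 2.0000, f(x_1) = 7.000000, coefficient = 2
x_2 = 2.7500, f(x_2) = 8.500000, coefficient = 2
x_3 = 3.5000, f(x_3) = 10.000000, coefficient = 1

I ≈ (0.750000/2) × 46.500000 = 17.437500
Exact value: 17.437500
Error: 0.000000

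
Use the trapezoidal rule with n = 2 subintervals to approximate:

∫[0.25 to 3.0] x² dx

f(x) = x²
a = 0.25, b = 3.0, n = 2
h = (b - a)/n = 1.375000

Trapezoidal rule: (h/2)[f(x₀) + 2f(x₁) + 2f(x₂) + ... + f(xₙ)]

x_0 = 0.2500, f(x_0) = 0.062500, coefficient = 1
x_1 = 1.6250, f(x_1) = 2.640625, coefficient = 2
x_2 = 3.0000, f(x_2) = 9.000000, coefficient = 1

I ≈ (1.375000/2) × 14.343750 = 9.861328
Exact value: 8.994792
Error: 0.866536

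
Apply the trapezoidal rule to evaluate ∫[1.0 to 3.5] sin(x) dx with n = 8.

f(x) = sin(x)
a = 1.0, b = 3.5, n = 8
h = (b - a)/n = 0.312500

Trapezoidal rule: (h/2)[f(x₀) + 2f(x₁) + 2f(x₂) + ... + f(xₙ)]

x_0 = 1.0000, f(x_0) = 0.841471, coefficient = 1
x_1 = 1.3125, f(x_1) = 0.966827, coefficient = 2
x_2 = 1.6250, f(x_2) = 0.998531, coefficient = 2
x_3 = 1.9375, f(x_3) = 0.933514, coefficient = 2
x_4 = 2.2500, f(x_4) = 0.778073, coefficient = 2
x_5 = 2.5625, f(x_5) = 0.547265, coefficient = 2
x_6 = 2.8750, f(x_6) = 0.263446, coefficient = 2
x_7 = 3.1875, f(x_7) = -0.045891, coefficient = 2
x_8 = 3.5000, f(x_8) = -0.350783, coefficient = 1

I ≈ (0.312500/2) × 9.374218 = 1.464721
Exact value: 1.476759
Error: 0.012038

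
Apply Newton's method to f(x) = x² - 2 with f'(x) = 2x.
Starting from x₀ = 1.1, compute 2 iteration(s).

f(x) = x² - 2
f'(x) = 2x
x₀ = 1.1

Newton-Raphson formula: x_{n+1} = x_n - f(x_n)/f'(x_n)

Iteration 1:
  f(1.100000) = -0.790000
  f'(1.100000) = 2.200000
  x_1 = 1.100000 - (-0.790000)/2.200000 = 1.459091
Iteration 2:
  f(1.459091) = 0.128946
  f'(1.459091) = 2.918182
  x_2 = 1.459091 - 0.128946/2.918182 = 1.414904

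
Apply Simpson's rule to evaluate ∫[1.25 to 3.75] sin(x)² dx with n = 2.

f(x) = sin(x)²
a = 1.25, b = 3.75, n = 2
h = (b - a)/n = 1.250000

Simpson's rule: (h/3)[f(x₀) + 4f(x₁) + 2f(x₂) + ... + f(xₙ)]

x_0 = 1.2500, f(x_0) = 0.900572, coefficient = 1
x_1 = 2.5000, f(x_1) = 0.358169, coefficient = 4
x_2 = 3.7500, f(x_2) = 0.326682, coefficient = 1

I ≈ (1.250000/3) × 2.659930 = 1.108304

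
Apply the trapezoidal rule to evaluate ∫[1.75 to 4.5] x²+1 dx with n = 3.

f(x) = x²+1
a = 1.75, b = 4.5, n = 3
h = (b - a)/n = 0.916667

Trapezoidal rule: (h/2)[f(x₀) + 2f(x₁) + 2f(x₂) + ... + f(xₙ)]

x_0 = 1.7500, f(x_0) = 4.062500, coefficient = 1
x_1 = 2.6667, f(x_1) = 8.111111, coefficient = 2
x_2 = 3.5833, f(x_2) = 13.840278, coefficient = 2
x_3 = 4.5000, f(x_3) = 21.250000, coefficient = 1

I ≈ (0.916667/2) × 69.215278 = 31.723669
Exact value: 31.338542
Error: 0.385127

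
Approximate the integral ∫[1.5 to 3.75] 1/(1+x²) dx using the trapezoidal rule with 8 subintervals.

f(x) = 1/(1+x²)
a = 1.5, b = 3.75, n = 8
h = (b - a)/n = 0.281250

Trapezoidal rule: (h/2)[f(x₀) + 2f(x₁) + 2f(x₂) + ... + f(xₙ)]

x_0 = 1.5000, f(x_0) = 0.307692, coefficient = 1
x_1 = 1.7812, f(x_1) = 0.239644, coefficient = 2
x_2 = 2.0625, f(x_2) = 0.190335, coefficient = 2
x_3 = 2.3438, f(x_3) = 0.154008, coefficient = 2
x_4 = 2.6250, f(x_4) = 0.126733, coefficient = 2
x_5 = 2.9062, f(x_5) = 0.105862, coefficient = 2
x_6 = 3.1875, f(x_6) = 0.089604, coefficient = 2
x_7 = 3.4688, f(x_7) = 0.076733, coefficient = 2
x_8 = 3.7500, f(x_8) = 0.066390, coefficient = 1

I ≈ (0.281250/2) × 2.339920 = 0.329051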